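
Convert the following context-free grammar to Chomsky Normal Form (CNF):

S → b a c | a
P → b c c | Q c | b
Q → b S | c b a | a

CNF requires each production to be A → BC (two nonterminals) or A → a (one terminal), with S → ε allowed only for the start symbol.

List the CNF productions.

TB → b; TA → a; TC → c; S → a; P → b; Q → a; S → TB X0; X0 → TA TC; P → TB X1; X1 → TC TC; P → Q TC; Q → TB S; Q → TC X2; X2 → TB TA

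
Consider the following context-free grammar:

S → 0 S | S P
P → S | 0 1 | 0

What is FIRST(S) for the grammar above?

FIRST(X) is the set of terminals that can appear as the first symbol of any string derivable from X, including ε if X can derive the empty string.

We compute FIRST(S) using the standard algorithm.
FIRST(P) = {0}
FIRST(S) = {0}
Therefore, FIRST(S) = {0}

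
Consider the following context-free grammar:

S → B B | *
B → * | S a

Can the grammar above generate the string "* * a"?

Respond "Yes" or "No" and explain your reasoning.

Yes - a valid derivation exists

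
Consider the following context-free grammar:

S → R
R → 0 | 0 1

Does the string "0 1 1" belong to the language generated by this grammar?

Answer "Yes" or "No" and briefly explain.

No - no valid derivation exists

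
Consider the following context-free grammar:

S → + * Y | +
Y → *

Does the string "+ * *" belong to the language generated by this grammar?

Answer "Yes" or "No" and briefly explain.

Yes - a valid derivation exists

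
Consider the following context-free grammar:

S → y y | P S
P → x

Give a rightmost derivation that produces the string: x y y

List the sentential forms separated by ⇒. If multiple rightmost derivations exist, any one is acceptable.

S ⇒ P S ⇒ P y y ⇒ x y y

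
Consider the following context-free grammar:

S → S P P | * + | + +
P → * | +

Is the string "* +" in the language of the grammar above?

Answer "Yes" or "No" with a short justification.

Yes - a valid derivation exists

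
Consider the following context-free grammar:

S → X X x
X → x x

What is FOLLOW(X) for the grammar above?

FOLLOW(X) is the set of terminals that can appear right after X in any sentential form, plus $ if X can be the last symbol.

We compute FOLLOW(X) using the standard algorithm.
FOLLOW(S) starts with {$}.
FIRST(S) = {x}
FIRST(X) = {x}
FOLLOW(S) = {$}
FOLLOW(X) = {x}
Therefore, FOLLOW(X) = {x}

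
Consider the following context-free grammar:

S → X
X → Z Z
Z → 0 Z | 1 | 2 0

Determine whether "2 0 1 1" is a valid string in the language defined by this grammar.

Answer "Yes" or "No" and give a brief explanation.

No - no valid derivation exists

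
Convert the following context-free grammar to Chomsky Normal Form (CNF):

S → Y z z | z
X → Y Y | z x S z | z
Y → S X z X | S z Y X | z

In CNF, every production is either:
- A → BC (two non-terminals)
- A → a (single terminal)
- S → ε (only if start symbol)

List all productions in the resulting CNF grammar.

TZ → z; S → z; TX → x; X → z; Y → z; S → Y X0; X0 → TZ TZ; X → Y Y; X → TZ X1; X1 → TX X2; X2 → S TZ; Y → S X3; X3 → X X4; X4 → TZ X; Y → S X5; X5 → TZ X6; X6 → Y X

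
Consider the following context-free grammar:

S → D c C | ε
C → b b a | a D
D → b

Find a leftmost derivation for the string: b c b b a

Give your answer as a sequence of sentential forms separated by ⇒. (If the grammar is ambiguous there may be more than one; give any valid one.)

S ⇒ D c C ⇒ b c C ⇒ b c b b a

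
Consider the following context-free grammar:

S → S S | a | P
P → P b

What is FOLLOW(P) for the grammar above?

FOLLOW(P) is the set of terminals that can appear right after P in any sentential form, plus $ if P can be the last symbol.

We compute FOLLOW(P) using the standard algorithm.
FOLLOW(S) starts with {$}.
FIRST(P) = {}
FIRST(S) = {a}
FOLLOW(P) = {$, a, b}
FOLLOW(S) = {$, a}
Therefore, FOLLOW(P) = {$, a, b}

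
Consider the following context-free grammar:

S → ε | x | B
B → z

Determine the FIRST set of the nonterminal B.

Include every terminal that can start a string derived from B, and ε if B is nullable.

We compute FIRST(B) using the standard algorithm.
FIRST(B) = {z}
FIRST(S) = {x, z, ε}
Therefore, FIRST(B) = {z}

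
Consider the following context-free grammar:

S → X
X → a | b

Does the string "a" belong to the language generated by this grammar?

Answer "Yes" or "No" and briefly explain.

Yes - a valid derivation exists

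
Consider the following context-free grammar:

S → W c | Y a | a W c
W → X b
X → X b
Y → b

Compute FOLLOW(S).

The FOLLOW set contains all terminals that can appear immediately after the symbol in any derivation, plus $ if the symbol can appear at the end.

We compute FOLLOW(S) using the standard algorithm.
FOLLOW(S) starts with {$}.
FIRST(S) = {a, b}
FIRST(W) = {}
FIRST(X) = {}
FIRST(Y) = {b}
FOLLOW(S) = {$}
FOLLOW(W) = {c}
FOLLOW(X) = {b}
FOLLOW(Y) = {a}
Therefore, FOLLOW(S) = {$}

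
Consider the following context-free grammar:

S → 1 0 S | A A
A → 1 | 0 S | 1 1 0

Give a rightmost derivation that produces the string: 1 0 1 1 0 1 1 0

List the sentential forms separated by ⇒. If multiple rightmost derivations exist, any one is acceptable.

S ⇒ 1 0 S ⇒ 1 0 A A ⇒ 1 0 A 1 1 0 ⇒ 1 0 1 1 0 1 1 0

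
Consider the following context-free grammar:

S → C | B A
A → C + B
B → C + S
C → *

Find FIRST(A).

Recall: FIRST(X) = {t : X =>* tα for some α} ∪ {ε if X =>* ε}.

We compute FIRST(A) using the standard algorithm.
FIRST(A) = {*}
FIRST(B) = {*}
FIRST(C) = {*}
FIRST(S) = {*}
Therefore, FIRST(A) = {*}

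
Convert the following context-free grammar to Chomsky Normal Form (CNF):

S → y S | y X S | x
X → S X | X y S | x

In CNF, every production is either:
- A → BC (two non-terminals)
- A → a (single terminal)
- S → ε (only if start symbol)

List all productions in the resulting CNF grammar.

TY → y; S → x; X → x; S → TY S; S → TY X0; X0 → X S; X → S X; X → X X1; X1 → TY S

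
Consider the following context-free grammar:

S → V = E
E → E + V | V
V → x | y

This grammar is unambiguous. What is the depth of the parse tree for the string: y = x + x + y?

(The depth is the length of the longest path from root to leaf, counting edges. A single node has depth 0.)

5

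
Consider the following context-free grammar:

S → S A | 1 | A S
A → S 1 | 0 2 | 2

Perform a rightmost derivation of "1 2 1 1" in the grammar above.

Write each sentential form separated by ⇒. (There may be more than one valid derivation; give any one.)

S ⇒ S A ⇒ S S 1 ⇒ S 1 1 ⇒ S A 1 1 ⇒ S 2 1 1 ⇒ 1 2 1 1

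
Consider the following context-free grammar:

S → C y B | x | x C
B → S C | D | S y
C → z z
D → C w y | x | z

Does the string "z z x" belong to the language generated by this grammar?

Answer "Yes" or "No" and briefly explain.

No - no valid derivation exists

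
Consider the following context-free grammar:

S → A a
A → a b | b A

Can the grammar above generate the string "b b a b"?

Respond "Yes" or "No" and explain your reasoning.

No - no valid derivation exists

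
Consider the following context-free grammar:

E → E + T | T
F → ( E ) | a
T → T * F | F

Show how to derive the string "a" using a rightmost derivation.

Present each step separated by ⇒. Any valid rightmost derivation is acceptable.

E ⇒ T ⇒ F ⇒ a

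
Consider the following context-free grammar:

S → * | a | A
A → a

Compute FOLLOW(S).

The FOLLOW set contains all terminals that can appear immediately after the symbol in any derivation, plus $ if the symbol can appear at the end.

We compute FOLLOW(S) using the standard algorithm.
FOLLOW(S) starts with {$}.
FIRST(A) = {a}
FIRST(S) = {*, a}
FOLLOW(A) = {$}
FOLLOW(S) = {$}
Therefore, FOLLOW(S) = {$}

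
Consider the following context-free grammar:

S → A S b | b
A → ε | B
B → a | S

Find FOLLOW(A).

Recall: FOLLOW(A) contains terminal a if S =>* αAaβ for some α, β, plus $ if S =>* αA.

We compute FOLLOW(A) using the standard algorithm.
FOLLOW(S) starts with {$}.
FIRST(A) = {a, b, ε}
FIRST(B) = {a, b}
FIRST(S) = {a, b}
FOLLOW(A) = {a, b}
FOLLOW(B) = {a, b}
FOLLOW(S) = {$, a, b}
Therefore, FOLLOW(A) = {a, b}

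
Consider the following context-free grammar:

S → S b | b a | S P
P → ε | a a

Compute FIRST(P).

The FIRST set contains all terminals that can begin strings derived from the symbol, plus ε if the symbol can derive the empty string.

We compute FIRST(P) using the standard algorithm.
FIRST(P) = {a, ε}
FIRST(S) = {b}
Therefore, FIRST(P) = {a, ε}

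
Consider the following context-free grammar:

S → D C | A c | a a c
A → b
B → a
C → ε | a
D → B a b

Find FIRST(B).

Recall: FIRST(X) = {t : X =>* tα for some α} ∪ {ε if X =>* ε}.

We compute FIRST(B) using the standard algorithm.
FIRST(A) = {b}
FIRST(B) = {a}
FIRST(C) = {a, ε}
FIRST(D) = {a}
FIRST(S) = {a, b}
Therefore, FIRST(B) = {a}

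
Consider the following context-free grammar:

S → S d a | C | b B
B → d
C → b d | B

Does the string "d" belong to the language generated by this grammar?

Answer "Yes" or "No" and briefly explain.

Yes - a valid derivation exists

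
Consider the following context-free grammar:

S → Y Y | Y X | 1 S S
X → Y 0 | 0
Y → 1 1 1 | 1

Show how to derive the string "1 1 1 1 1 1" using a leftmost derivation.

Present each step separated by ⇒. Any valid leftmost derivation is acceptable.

S ⇒ Y Y ⇒ 1 1 1 Y ⇒ 1 1 1 1 1 1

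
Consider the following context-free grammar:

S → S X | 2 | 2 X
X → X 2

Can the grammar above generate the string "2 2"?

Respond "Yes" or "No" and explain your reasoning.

No - no valid derivation exists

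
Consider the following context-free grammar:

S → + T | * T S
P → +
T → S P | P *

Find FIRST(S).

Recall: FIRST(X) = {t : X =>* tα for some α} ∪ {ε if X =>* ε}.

We compute FIRST(S) using the standard algorithm.
FIRST(P) = {+}
FIRST(S) = {*, +}
FIRST(T) = {*, +}
Therefore, FIRST(S) = {*, +}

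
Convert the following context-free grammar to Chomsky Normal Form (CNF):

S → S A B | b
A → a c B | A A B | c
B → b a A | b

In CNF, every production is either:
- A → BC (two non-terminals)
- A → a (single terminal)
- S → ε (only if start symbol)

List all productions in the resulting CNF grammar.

S → b; TA → a; TC → c; A → c; TB → b; B → b; S → S X0; X0 → A B; A → TA X1; X1 → TC B; A → A X2; X2 → A B; B → TB X3; X3 → TA A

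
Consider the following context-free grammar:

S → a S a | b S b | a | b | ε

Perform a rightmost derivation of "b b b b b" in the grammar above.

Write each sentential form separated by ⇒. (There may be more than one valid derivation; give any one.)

S ⇒ b S b ⇒ b b S b b ⇒ b b b b b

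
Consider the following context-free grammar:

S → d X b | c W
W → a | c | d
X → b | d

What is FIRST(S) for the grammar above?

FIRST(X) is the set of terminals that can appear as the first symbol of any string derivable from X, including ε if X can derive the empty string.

We compute FIRST(S) using the standard algorithm.
FIRST(S) = {c, d}
FIRST(W) = {a, c, d}
FIRST(X) = {b, d}
Therefore, FIRST(S) = {c, d}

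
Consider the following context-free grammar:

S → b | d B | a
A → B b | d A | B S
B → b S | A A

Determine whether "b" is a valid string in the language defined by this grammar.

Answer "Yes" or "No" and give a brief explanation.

Yes - a valid derivation exists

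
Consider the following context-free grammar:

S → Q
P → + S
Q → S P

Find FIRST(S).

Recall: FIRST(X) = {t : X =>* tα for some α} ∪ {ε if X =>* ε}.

We compute FIRST(S) using the standard algorithm.
FIRST(P) = {+}
FIRST(Q) = {}
FIRST(S) = {}
Therefore, FIRST(S) = {}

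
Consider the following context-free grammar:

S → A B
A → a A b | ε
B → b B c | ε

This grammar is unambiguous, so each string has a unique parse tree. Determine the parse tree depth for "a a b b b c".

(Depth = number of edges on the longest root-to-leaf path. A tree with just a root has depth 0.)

4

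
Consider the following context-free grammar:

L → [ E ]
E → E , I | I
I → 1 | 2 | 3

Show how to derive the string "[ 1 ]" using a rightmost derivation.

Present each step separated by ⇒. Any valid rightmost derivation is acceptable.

L ⇒ [ E ] ⇒ [ I ] ⇒ [ 1 ]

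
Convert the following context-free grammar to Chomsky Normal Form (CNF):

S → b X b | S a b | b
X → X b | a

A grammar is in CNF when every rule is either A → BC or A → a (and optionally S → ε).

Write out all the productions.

TB → b; TA → a; S → b; X → a; S → TB X0; X0 → X TB; S → S X1; X1 → TA TB; X → X TB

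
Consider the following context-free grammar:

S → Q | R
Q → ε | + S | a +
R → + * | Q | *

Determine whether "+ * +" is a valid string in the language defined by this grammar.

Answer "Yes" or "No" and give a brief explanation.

No - no valid derivation exists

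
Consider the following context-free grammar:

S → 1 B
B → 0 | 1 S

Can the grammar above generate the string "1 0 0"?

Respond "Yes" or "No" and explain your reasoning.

No - no valid derivation exists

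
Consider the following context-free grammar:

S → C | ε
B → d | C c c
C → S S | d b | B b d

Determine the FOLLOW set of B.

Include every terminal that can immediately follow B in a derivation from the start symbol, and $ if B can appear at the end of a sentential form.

We compute FOLLOW(B) using the standard algorithm.
FOLLOW(S) starts with {$}.
FIRST(B) = {c, d}
FIRST(C) = {c, d, ε}
FIRST(S) = {c, d, ε}
FOLLOW(B) = {b}
FOLLOW(C) = {$, c, d}
FOLLOW(S) = {$, c, d}
Therefore, FOLLOW(B) = {b}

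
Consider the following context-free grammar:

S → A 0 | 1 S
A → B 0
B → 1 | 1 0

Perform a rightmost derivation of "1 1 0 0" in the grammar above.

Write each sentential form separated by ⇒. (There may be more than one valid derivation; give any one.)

S ⇒ 1 S ⇒ 1 A 0 ⇒ 1 B 0 0 ⇒ 1 1 0 0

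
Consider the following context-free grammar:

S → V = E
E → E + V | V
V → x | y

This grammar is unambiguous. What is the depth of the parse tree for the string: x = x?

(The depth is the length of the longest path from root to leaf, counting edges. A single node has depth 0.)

3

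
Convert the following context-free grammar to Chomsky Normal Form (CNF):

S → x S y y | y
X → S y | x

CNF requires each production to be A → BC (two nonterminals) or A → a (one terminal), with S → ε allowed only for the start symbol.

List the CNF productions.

TX → x; TY → y; S → y; X → x; S → TX X0; X0 → S X1; X1 → TY TY; X → S TY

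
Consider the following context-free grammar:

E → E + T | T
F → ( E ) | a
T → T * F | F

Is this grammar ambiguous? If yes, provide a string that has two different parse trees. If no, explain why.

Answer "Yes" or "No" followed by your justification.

No - the grammar is unambiguous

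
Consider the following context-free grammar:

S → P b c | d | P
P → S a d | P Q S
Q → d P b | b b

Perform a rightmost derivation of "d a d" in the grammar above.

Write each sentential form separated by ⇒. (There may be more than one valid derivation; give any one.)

S ⇒ P ⇒ S a d ⇒ d a d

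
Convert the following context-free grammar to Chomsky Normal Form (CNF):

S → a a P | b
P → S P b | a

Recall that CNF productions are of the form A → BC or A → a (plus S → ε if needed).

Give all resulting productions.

TA → a; S → b; TB → b; P → a; S → TA X0; X0 → TA P; P → S X1; X1 → P TB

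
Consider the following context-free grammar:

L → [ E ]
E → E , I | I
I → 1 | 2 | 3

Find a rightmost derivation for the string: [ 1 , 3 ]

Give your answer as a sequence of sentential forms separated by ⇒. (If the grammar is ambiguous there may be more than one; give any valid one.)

L ⇒ [ E ] ⇒ [ E , I ] ⇒ [ E , 3 ] ⇒ [ I , 3 ] ⇒ [ 1 , 3 ]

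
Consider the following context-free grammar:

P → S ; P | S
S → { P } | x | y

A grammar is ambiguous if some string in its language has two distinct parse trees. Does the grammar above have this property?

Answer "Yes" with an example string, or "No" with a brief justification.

No - the grammar is unambiguous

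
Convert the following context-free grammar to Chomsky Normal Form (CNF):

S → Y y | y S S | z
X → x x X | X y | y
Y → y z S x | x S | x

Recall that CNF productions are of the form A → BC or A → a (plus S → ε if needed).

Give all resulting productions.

TY → y; S → z; TX → x; X → y; TZ → z; Y → x; S → Y TY; S → TY X0; X0 → S S; X → TX X1; X1 → TX X; X → X TY; Y → TY X2; X2 → TZ X3; X3 → S TX; Y → TX S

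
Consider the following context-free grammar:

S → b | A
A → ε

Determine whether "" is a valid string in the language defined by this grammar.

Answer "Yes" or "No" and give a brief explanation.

Yes - a valid derivation exists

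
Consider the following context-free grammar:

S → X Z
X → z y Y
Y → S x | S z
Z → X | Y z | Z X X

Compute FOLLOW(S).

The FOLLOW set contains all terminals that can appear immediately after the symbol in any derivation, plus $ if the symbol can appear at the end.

We compute FOLLOW(S) using the standard algorithm.
FOLLOW(S) starts with {$}.
FIRST(S) = {z}
FIRST(X) = {z}
FIRST(Y) = {z}
FIRST(Z) = {z}
FOLLOW(S) = {$, x, z}
FOLLOW(X) = {$, x, z}
FOLLOW(Y) = {$, x, z}
FOLLOW(Z) = {$, x, z}
Therefore, FOLLOW(S) = {$, x, z}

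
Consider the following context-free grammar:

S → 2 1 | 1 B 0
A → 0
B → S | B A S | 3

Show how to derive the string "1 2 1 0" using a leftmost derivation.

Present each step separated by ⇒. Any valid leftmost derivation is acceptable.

S ⇒ 1 B 0 ⇒ 1 S 0 ⇒ 1 2 1 0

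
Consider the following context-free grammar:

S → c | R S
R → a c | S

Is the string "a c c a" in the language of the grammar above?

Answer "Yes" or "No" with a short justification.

No - no valid derivation exists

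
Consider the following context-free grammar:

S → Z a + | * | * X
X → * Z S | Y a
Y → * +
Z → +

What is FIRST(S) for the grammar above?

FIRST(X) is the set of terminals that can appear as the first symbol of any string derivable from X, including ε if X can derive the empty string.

We compute FIRST(S) using the standard algorithm.
FIRST(S) = {*, +}
FIRST(X) = {*}
FIRST(Y) = {*}
FIRST(Z) = {+}
Therefore, FIRST(S) = {*, +}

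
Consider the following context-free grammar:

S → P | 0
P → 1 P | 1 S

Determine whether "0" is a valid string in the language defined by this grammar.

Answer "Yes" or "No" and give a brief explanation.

Yes - a valid derivation exists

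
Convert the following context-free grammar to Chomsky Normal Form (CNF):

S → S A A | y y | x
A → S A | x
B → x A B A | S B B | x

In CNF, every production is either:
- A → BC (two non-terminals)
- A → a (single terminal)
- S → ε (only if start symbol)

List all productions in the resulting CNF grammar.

TY → y; S → x; A → x; TX → x; B → x; S → S X0; X0 → A A; S → TY TY; A → S A; B → TX X1; X1 → A X2; X2 → B A; B → S X3; X3 → B B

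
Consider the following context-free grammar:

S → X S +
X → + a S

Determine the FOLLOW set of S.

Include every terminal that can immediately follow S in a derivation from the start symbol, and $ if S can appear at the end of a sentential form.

We compute FOLLOW(S) using the standard algorithm.
FOLLOW(S) starts with {$}.
FIRST(S) = {+}
FIRST(X) = {+}
FOLLOW(S) = {$, +}
FOLLOW(X) = {+}
Therefore, FOLLOW(S) = {$, +}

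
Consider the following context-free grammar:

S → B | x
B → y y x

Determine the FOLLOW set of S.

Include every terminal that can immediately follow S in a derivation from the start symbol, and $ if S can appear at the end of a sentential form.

We compute FOLLOW(S) using the standard algorithm.
FOLLOW(S) starts with {$}.
FIRST(B) = {y}
FIRST(S) = {x, y}
FOLLOW(B) = {$}
FOLLOW(S) = {$}
Therefore, FOLLOW(S) = {$}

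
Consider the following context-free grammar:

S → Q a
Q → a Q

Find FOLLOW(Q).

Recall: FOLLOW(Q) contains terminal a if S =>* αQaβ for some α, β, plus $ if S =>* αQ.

We compute FOLLOW(Q) using the standard algorithm.
FOLLOW(S) starts with {$}.
FIRST(Q) = {a}
FIRST(S) = {a}
FOLLOW(Q) = {a}
FOLLOW(S) = {$}
Therefore, FOLLOW(Q) = {a}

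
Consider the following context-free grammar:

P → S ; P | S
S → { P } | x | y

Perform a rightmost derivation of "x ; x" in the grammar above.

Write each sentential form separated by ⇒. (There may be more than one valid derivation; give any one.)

P ⇒ S ; P ⇒ S ; S ⇒ S ; x ⇒ x ; x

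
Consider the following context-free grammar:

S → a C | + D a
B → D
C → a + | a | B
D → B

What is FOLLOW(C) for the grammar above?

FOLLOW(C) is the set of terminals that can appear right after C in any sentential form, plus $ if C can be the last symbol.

We compute FOLLOW(C) using the standard algorithm.
FOLLOW(S) starts with {$}.
FIRST(B) = {}
FIRST(C) = {a}
FIRST(D) = {}
FIRST(S) = {+, a}
FOLLOW(B) = {$, a}
FOLLOW(C) = {$}
FOLLOW(D) = {$, a}
FOLLOW(S) = {$}
Therefore, FOLLOW(C) = {$}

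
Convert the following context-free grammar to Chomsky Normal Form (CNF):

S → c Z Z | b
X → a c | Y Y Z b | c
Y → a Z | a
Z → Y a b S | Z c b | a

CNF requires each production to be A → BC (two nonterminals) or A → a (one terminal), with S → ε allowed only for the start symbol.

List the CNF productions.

TC → c; S → b; TA → a; TB → b; X → c; Y → a; Z → a; S → TC X0; X0 → Z Z; X → TA TC; X → Y X1; X1 → Y X2; X2 → Z TB; Y → TA Z; Z → Y X3; X3 → TA X4; X4 → TB S; Z → Z X5; X5 → TC TB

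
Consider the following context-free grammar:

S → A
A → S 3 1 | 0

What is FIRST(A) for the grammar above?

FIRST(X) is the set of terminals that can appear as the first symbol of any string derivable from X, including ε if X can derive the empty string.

We compute FIRST(A) using the standard algorithm.
FIRST(A) = {0}
FIRST(S) = {0}
Therefore, FIRST(A) = {0}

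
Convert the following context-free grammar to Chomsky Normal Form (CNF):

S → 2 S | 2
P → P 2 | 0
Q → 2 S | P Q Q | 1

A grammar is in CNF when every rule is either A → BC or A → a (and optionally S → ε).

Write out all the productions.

T2 → 2; S → 2; P → 0; Q → 1; S → T2 S; P → P T2; Q → T2 S; Q → P X0; X0 → Q Q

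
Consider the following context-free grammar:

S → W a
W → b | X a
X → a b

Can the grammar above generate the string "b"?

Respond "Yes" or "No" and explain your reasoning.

No - no valid derivation exists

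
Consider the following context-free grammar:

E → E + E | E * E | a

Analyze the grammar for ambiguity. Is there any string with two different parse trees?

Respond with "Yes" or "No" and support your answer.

Yes - the string 'a * a * a * a + a' has two distinct parse trees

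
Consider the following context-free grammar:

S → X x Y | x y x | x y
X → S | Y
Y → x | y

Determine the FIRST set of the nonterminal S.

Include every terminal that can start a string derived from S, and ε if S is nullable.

We compute FIRST(S) using the standard algorithm.
FIRST(S) = {x, y}
FIRST(X) = {x, y}
FIRST(Y) = {x, y}
Therefore, FIRST(S) = {x, y}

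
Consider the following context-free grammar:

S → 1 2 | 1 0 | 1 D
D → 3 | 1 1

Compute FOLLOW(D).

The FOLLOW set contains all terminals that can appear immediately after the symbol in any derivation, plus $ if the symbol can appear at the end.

We compute FOLLOW(D) using the standard algorithm.
FOLLOW(S) starts with {$}.
FIRST(D) = {1, 3}
FIRST(S) = {1}
FOLLOW(D) = {$}
FOLLOW(S) = {$}
Therefore, FOLLOW(D) = {$}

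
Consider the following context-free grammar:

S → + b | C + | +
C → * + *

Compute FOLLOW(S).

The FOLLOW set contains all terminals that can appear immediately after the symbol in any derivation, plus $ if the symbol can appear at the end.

We compute FOLLOW(S) using the standard algorithm.
FOLLOW(S) starts with {$}.
FIRST(C) = {*}
FIRST(S) = {*, +}
FOLLOW(C) = {+}
FOLLOW(S) = {$}
Therefore, FOLLOW(S) = {$}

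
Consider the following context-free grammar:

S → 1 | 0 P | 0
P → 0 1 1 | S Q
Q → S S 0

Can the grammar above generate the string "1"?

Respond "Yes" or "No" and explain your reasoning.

Yes - a valid derivation exists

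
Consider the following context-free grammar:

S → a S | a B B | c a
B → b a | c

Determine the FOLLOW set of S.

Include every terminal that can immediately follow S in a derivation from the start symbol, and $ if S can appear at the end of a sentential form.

We compute FOLLOW(S) using the standard algorithm.
FOLLOW(S) starts with {$}.
FIRST(B) = {b, c}
FIRST(S) = {a, c}
FOLLOW(B) = {$, b, c}
FOLLOW(S) = {$}
Therefore, FOLLOW(S) = {$}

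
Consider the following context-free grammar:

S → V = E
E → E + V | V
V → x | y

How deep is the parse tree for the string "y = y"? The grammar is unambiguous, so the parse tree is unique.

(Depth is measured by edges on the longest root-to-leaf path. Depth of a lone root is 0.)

3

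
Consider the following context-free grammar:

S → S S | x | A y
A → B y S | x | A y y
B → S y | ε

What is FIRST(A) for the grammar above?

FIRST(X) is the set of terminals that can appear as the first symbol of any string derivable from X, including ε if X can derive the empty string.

We compute FIRST(A) using the standard algorithm.
FIRST(A) = {x, y}
FIRST(B) = {x, y, ε}
FIRST(S) = {x, y}
Therefore, FIRST(A) = {x, y}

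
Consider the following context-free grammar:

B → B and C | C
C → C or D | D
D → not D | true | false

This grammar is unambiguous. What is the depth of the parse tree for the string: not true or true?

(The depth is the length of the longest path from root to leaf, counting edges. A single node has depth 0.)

5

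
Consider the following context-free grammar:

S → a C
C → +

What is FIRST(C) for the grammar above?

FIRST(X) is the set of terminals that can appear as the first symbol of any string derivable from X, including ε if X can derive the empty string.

We compute FIRST(C) using the standard algorithm.
FIRST(C) = {+}
FIRST(S) = {a}
Therefore, FIRST(C) = {+}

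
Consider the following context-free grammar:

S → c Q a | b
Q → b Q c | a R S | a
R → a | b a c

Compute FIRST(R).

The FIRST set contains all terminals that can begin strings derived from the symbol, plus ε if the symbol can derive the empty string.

We compute FIRST(R) using the standard algorithm.
FIRST(Q) = {a, b}
FIRST(R) = {a, b}
FIRST(S) = {b, c}
Therefore, FIRST(R) = {a, b}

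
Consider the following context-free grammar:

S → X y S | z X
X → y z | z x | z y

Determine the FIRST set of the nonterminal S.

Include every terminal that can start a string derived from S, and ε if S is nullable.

We compute FIRST(S) using the standard algorithm.
FIRST(S) = {y, z}
FIRST(X) = {y, z}
Therefore, FIRST(S) = {y, z}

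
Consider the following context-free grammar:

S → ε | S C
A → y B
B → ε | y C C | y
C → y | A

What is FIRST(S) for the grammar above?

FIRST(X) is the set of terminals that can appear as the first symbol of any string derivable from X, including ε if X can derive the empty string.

We compute FIRST(S) using the standard algorithm.
FIRST(A) = {y}
FIRST(B) = {y, ε}
FIRST(C) = {y}
FIRST(S) = {y, ε}
Therefore, FIRST(S) = {y, ε}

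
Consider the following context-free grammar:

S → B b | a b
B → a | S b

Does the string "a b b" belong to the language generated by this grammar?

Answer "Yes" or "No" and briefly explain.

No - no valid derivation exists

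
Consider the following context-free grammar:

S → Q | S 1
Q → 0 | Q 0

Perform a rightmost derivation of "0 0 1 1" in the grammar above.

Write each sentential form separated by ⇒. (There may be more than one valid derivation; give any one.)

S ⇒ S 1 ⇒ S 1 1 ⇒ Q 1 1 ⇒ Q 0 1 1 ⇒ 0 0 1 1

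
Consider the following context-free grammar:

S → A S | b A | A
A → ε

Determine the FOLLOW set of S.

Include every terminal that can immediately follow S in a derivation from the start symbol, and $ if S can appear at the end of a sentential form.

We compute FOLLOW(S) using the standard algorithm.
FOLLOW(S) starts with {$}.
FIRST(A) = {ε}
FIRST(S) = {b, ε}
FOLLOW(A) = {$, b}
FOLLOW(S) = {$}
Therefore, FOLLOW(S) = {$}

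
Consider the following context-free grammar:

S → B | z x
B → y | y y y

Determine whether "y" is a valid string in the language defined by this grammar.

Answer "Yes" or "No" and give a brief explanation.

Yes - a valid derivation exists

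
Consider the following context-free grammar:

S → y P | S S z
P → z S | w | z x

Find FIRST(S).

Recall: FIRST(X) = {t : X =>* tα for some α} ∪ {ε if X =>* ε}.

We compute FIRST(S) using the standard algorithm.
FIRST(P) = {w, z}
FIRST(S) = {y}
Therefore, FIRST(S) = {y}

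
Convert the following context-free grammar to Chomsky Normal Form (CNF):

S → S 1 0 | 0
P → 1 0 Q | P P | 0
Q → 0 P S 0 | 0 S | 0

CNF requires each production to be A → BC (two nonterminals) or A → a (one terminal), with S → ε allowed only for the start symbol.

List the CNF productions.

T1 → 1; T0 → 0; S → 0; P → 0; Q → 0; S → S X0; X0 → T1 T0; P → T1 X1; X1 → T0 Q; P → P P; Q → T0 X2; X2 → P X3; X3 → S T0; Q → T0 S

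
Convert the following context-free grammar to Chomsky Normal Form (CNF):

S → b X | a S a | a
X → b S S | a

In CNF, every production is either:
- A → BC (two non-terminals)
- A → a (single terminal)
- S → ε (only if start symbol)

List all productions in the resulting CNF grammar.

TB → b; TA → a; S → a; X → a; S → TB X; S → TA X0; X0 → S TA; X → TB X1; X1 → S S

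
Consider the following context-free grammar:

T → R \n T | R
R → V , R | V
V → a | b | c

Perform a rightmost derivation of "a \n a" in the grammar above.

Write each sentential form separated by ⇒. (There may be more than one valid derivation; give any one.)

T ⇒ R \n T ⇒ R \n R ⇒ R \n V ⇒ R \n a ⇒ V \n a ⇒ a \n a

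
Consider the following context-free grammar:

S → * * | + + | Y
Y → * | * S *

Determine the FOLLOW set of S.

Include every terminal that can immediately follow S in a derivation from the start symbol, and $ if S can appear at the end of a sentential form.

We compute FOLLOW(S) using the standard algorithm.
FOLLOW(S) starts with {$}.
FIRST(S) = {*, +}
FIRST(Y) = {*}
FOLLOW(S) = {$, *}
FOLLOW(Y) = {$, *}
Therefore, FOLLOW(S) = {$, *}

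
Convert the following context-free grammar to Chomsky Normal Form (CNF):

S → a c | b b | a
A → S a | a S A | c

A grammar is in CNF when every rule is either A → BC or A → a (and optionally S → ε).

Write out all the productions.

TA → a; TC → c; TB → b; S → a; A → c; S → TA TC; S → TB TB; A → S TA; A → TA X0; X0 → S A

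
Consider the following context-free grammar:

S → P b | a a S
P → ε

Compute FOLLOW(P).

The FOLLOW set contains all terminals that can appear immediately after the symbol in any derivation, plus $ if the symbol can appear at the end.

We compute FOLLOW(P) using the standard algorithm.
FOLLOW(S) starts with {$}.
FIRST(P) = {ε}
FIRST(S) = {a, b}
FOLLOW(P) = {b}
FOLLOW(S) = {$}
Therefore, FOLLOW(P) = {b}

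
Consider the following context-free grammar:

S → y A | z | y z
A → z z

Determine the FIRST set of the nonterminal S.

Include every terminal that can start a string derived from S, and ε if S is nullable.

We compute FIRST(S) using the standard algorithm.
FIRST(A) = {z}
FIRST(S) = {y, z}
Therefore, FIRST(S) = {y, z}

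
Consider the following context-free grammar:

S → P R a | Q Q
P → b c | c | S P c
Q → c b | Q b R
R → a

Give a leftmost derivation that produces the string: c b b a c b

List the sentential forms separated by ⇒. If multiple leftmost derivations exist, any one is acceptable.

S ⇒ Q Q ⇒ Q b R Q ⇒ c b b R Q ⇒ c b b a Q ⇒ c b b a c b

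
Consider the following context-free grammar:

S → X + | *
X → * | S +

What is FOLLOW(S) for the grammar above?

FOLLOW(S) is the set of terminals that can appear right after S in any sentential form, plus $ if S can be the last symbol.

We compute FOLLOW(S) using the standard algorithm.
FOLLOW(S) starts with {$}.
FIRST(S) = {*}
FIRST(X) = {*}
FOLLOW(S) = {$, +}
FOLLOW(X) = {+}
Therefore, FOLLOW(S) = {$, +}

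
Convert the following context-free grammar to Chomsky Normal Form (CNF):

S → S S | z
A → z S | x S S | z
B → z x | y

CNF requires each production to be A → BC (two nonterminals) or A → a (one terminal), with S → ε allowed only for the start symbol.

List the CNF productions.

S → z; TZ → z; TX → x; A → z; B → y; S → S S; A → TZ S; A → TX X0; X0 → S S; B → TZ TX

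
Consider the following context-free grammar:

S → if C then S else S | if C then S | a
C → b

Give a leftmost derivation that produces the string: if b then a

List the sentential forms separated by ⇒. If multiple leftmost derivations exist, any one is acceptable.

S ⇒ if C then S ⇒ if b then S ⇒ if b then a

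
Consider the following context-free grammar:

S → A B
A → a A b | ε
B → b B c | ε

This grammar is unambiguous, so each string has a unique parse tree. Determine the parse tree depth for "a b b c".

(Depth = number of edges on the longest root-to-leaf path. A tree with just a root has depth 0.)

3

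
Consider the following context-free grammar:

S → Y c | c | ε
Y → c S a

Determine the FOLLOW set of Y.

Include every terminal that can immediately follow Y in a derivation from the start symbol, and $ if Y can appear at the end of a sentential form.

We compute FOLLOW(Y) using the standard algorithm.
FOLLOW(S) starts with {$}.
FIRST(S) = {c, ε}
FIRST(Y) = {c}
FOLLOW(S) = {$, a}
FOLLOW(Y) = {c}
Therefore, FOLLOW(Y) = {c}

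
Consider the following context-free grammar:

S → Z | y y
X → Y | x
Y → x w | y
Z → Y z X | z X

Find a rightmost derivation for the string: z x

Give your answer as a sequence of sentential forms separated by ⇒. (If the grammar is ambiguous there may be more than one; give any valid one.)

S ⇒ Z ⇒ z X ⇒ z x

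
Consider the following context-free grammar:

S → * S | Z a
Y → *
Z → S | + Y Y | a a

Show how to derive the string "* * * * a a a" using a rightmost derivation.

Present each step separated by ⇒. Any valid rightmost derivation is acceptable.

S ⇒ * S ⇒ * * S ⇒ * * * S ⇒ * * * * S ⇒ * * * * Z a ⇒ * * * * a a a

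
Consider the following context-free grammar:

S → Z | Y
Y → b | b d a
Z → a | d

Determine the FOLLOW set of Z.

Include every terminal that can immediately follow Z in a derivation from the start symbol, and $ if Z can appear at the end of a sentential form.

We compute FOLLOW(Z) using the standard algorithm.
FOLLOW(S) starts with {$}.
FIRST(S) = {a, b, d}
FIRST(Y) = {b}
FIRST(Z) = {a, d}
FOLLOW(S) = {$}
FOLLOW(Y) = {$}
FOLLOW(Z) = {$}
Therefore, FOLLOW(Z) = {$}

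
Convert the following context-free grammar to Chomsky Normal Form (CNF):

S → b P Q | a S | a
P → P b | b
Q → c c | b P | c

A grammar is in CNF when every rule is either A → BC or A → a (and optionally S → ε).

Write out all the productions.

TB → b; TA → a; S → a; P → b; TC → c; Q → c; S → TB X0; X0 → P Q; S → TA S; P → P TB; Q → TC TC; Q → TB P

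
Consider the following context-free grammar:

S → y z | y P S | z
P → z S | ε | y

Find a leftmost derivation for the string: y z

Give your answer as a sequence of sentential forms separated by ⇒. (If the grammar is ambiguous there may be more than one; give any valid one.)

S ⇒ y P S ⇒ y S ⇒ y z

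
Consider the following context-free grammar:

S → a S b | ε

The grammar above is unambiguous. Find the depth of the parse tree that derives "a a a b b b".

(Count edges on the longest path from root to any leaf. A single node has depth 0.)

4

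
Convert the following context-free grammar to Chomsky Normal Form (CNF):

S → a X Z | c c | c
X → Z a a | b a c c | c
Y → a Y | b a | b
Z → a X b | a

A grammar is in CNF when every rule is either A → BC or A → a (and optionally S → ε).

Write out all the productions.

TA → a; TC → c; S → c; TB → b; X → c; Y → b; Z → a; S → TA X0; X0 → X Z; S → TC TC; X → Z X1; X1 → TA TA; X → TB X2; X2 → TA X3; X3 → TC TC; Y → TA Y; Y → TB TA; Z → TA X4; X4 → X TB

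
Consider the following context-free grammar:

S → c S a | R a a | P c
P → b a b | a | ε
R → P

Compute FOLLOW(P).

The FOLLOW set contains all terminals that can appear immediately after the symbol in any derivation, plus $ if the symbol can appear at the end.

We compute FOLLOW(P) using the standard algorithm.
FOLLOW(S) starts with {$}.
FIRST(P) = {a, b, ε}
FIRST(R) = {a, b, ε}
FIRST(S) = {a, b, c}
FOLLOW(P) = {a, c}
FOLLOW(R) = {a}
FOLLOW(S) = {$, a}
Therefore, FOLLOW(P) = {a, c}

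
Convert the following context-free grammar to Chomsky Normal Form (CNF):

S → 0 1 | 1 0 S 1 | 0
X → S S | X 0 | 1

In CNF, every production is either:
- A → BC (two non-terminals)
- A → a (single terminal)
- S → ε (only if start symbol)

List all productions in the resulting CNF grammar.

T0 → 0; T1 → 1; S → 0; X → 1; S → T0 T1; S → T1 X0; X0 → T0 X1; X1 → S T1; X → S S; X → X T0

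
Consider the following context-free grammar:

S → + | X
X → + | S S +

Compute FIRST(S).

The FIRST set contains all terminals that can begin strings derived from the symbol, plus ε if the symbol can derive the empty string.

We compute FIRST(S) using the standard algorithm.
FIRST(S) = {+}
FIRST(X) = {+}
Therefore, FIRST(S) = {+}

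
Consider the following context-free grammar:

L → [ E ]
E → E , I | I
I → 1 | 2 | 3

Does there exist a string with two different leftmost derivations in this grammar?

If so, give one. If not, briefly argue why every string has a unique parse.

No - every string in the language has a unique leftmost derivation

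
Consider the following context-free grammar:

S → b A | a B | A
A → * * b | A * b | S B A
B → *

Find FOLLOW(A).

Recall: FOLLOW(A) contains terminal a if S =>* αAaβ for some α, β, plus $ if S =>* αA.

We compute FOLLOW(A) using the standard algorithm.
FOLLOW(S) starts with {$}.
FIRST(A) = {*, a, b}
FIRST(B) = {*}
FIRST(S) = {*, a, b}
FOLLOW(A) = {$, *}
FOLLOW(B) = {$, *, a, b}
FOLLOW(S) = {$, *}
Therefore, FOLLOW(A) = {$, *}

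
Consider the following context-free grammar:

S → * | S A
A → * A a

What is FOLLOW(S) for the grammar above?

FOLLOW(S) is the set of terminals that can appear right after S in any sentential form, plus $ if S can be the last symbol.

We compute FOLLOW(S) using the standard algorithm.
FOLLOW(S) starts with {$}.
FIRST(A) = {*}
FIRST(S) = {*}
FOLLOW(A) = {$, *, a}
FOLLOW(S) = {$, *}
Therefore, FOLLOW(S) = {$, *}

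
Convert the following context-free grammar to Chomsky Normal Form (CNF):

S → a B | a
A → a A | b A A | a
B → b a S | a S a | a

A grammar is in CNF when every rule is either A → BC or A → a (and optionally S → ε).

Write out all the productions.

TA → a; S → a; TB → b; A → a; B → a; S → TA B; A → TA A; A → TB X0; X0 → A A; B → TB X1; X1 → TA S; B → TA X2; X2 → S TA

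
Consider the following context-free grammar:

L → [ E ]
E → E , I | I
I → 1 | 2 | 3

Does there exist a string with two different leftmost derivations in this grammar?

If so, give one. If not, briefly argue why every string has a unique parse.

No - every string in the language has a unique leftmost derivation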